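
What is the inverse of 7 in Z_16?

7

16 = 2·7 + 2
7 = 3·2 + 1
2 = 2·1 + 0
gcd(7, 16) = 1, so the inverse exists.
Bézout: 1 = −3·16 + 7·7.
So 7⁻¹ ≡ 7 (mod 16).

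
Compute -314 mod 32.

-314 = -10×32 + 6, so -314 ≡ 6 (mod 32).

6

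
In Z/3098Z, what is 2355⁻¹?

2385

Run the extended Euclidean algorithm:
3098 = 1×2355 + 743
2355 = 3×743 + 126
743 = 5×126 + 113
126 = 1×113 + 13
113 = 8×13 + 9
13 = 1×9 + 4
9 = 2×4 + 1
4 = 4×1 + 0
gcd(2355, 3098) = 1, so the inverse exists.
Bézout: 1 = 542×3098 − 713×2355.
So 2355⁻¹ ≡ −713 ≡ 2385 (mod 3098).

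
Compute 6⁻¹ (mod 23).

23 = 3*6 + 5
6 = 1*5 + 1
5 = 5*1 + 0
gcd(6, 23) = 1, so the inverse exists.
Bézout: 1 = −1*23 + 4*6.
So 6⁻¹ ≡ 4 (mod 23).

4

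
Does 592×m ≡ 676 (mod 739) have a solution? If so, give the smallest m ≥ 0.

gcd(592, 739) = 1, so a unique solution mod 739 exists.
592⁻¹ ≡ 186 (mod 739).
m ≡ 186×676 ≡ 106 (mod 739).

106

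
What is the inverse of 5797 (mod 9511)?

6502

By the extended Euclidean algorithm:
9511 = 1×5797 + 3714
5797 = 1×3714 + 2083
3714 = 1×2083 + 1631
2083 = 1×1631 + 452
1631 = 3×452 + 275
452 = 1×275 + 177
275 = 1×177 + 98
177 = 1×98 + 79
98 = 1×79 + 19
79 = 4×19 + 3
19 = 6×3 + 1
3 = 3×1 + 0
gcd(5797, 9511) = 1, so the inverse exists.
Bézout: 1 = 1834×9511 − 3009×5797.
So 5797⁻¹ ≡ −3009 ≡ 6502 (mod 9511).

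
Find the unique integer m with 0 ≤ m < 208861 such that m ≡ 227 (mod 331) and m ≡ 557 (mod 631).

331⁻¹ mod 631: 331·570 ≡ 1 (mod 631), so 331⁻¹ ≡ 570.
m = 227 + 331·((557 − 227)·570 mod 631) = 227 + 331·62 = 20749.
Check: 20749 mod 331 = 227, 20749 mod 631 = 557. ✓

20749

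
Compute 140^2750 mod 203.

140^1 ≡ 140 (mod 203)
140^2 ≡ 140^2 = 19600 ≡ 112 (mod 203)
140^4 ≡ 112^2 = 12544 ≡ 161 (mod 203)
140^8 ≡ 161^2 = 25921 ≡ 140 (mod 203)
140^16 ≡ 140^2 = 19600 ≡ 112 (mod 203)
140^32 ≡ 112^2 = 12544 ≡ 161 (mod 203)
140^64 ≡ 161^2 = 25921 ≡ 140 (mod 203)
140^128 ≡ 140^2 = 19600 ≡ 112 (mod 203)
140^256 ≡ 112^2 = 12544 ≡ 161 (mod 203)
140^512 ≡ 161^2 = 25921 ≡ 140 (mod 203)
140^1024 ≡ 140^2 = 19600 ≡ 112 (mod 203)
140^2048 ≡ 112^2 = 12544 ≡ 161 (mod 203)
140^2750 = 140^2048 * 140^512 * 140^128 * 140^32 * 140^16 * 140^8 * 140^4 * 140^2 ≡ 161 * 140 * 112 * 161 * 112 * 140 * 161 * 112 (mod 203).
Accumulate the product:
161 * 140 = 22540 ≡ 7
7 * 112 = 784 ≡ 175
175 * 161 = 28175 ≡ 161
161 * 112 = 18032 ≡ 168
168 * 140 = 23520 ≡ 175
175 * 161 = 28175 ≡ 161
161 * 112 = 18032 ≡ 168

168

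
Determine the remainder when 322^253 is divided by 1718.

1362

Compute successive squares:
322^1 ≡ 322 (mod 1718)
322^2 ≡ 322^2 = 103684 ≡ 604 (mod 1718)
322^4 ≡ 604^2 = 364816 ≡ 600 (mod 1718)
322^8 ≡ 600^2 = 360000 ≡ 938 (mod 1718)
322^16 ≡ 938^2 = 879844 ≡ 228 (mod 1718)
322^32 ≡ 228^2 = 51984 ≡ 444 (mod 1718)
322^64 ≡ 444^2 = 197136 ≡ 1284 (mod 1718)
322^128 ≡ 1284^2 = 1648656 ≡ 1094 (mod 1718)
322^253 = 322^128 * 322^64 * 322^32 * 322^16 * 322^8 * 322^4 * 322^1 ≡ 1094 * 1284 * 444 * 228 * 938 * 600 * 322 (mod 1718).
Accumulate the product:
1094 * 1284 = 1404696 ≡ 1090
1090 * 444 = 483960 ≡ 1202
1202 * 228 = 274056 ≡ 894
894 * 938 = 838572 ≡ 188
188 * 600 = 112800 ≡ 1130
1130 * 322 = 363860 ≡ 1362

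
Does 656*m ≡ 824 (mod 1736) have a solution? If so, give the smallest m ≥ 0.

gcd(656, 1736) = 8, and 8 | 824, so solutions exist.
Divide through by 8: 82*m mod 217 = 103.
82⁻¹ ≡ 45 (mod 217).
m ≡ 45*103 ≡ 78 (mod 217).
The smallest non-negative solution is m = 78.

78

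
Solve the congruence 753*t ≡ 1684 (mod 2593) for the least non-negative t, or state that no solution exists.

gcd(753, 2593) = 1, so a unique solution mod 2593 exists.
753⁻¹ ≡ 2166 (mod 2593).
t ≡ 2166*1684 ≡ 1786 (mod 2593).

1786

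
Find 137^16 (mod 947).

377

137^1 ≡ 137 (mod 947)
137^2 ≡ 137^2 = 18769 ≡ 776 (mod 947)
137^4 ≡ 776^2 = 602176 ≡ 831 (mod 947)
137^8 ≡ 831^2 = 690561 ≡ 198 (mod 947)
137^16 ≡ 198^2 = 39204 ≡ 377 (mod 947)
So 137^16 ≡ 377 (mod 947).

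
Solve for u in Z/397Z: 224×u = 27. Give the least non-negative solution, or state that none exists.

328

gcd(224, 397) = 1, so a unique solution mod 397 exists.
224⁻¹ ≡ 218 (mod 397).
u ≡ 218×27 ≡ 328 (mod 397).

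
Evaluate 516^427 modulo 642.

By square-and-multiply:
427 in binary is 110101011, i.e. 427 = 256 + 128 + 32 + 8 + 2 + 1.
516^1 ≡ 516 (mod 642)
516^2 ≡ 516^2 = 266256 ≡ 468 (mod 642)
516^4 ≡ 468^2 = 219024 ≡ 102 (mod 642)
516^8 ≡ 102^2 = 10404 ≡ 132 (mod 642)
516^16 ≡ 132^2 = 17424 ≡ 90 (mod 642)
516^32 ≡ 90^2 = 8100 ≡ 396 (mod 642)
516^64 ≡ 396^2 = 156816 ≡ 168 (mod 642)
516^128 ≡ 168^2 = 28224 ≡ 618 (mod 642)
516^256 ≡ 618^2 = 381924 ≡ 576 (mod 642)
516^427 = 516^256 * 516^128 * 516^32 * 516^8 * 516^2 * 516^1 ≡ 576 * 618 * 396 * 132 * 468 * 516 (mod 642).
Accumulate the product:
576 * 618 = 355968 ≡ 300
300 * 396 = 118800 ≡ 30
30 * 132 = 3960 ≡ 108
108 * 468 = 50544 ≡ 468
468 * 516 = 241488 ≡ 96

96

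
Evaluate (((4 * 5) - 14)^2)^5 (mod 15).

4 * 5 = 20 ≡ 5 (mod 15)
5 - 14 = -9 ≡ 6 (mod 15)
(6)^2 ≡ 6 (mod 15)
(6)^5 ≡ 6 (mod 15)

6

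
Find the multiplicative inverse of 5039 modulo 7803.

4085

Apply the Euclidean algorithm and back-substitute:
7803 = 1*5039 + 2764
5039 = 1*2764 + 2275
2764 = 1*2275 + 489
2275 = 4*489 + 319
489 = 1*319 + 170
319 = 1*170 + 149
170 = 1*149 + 21
149 = 7*21 + 2
21 = 10*2 + 1
2 = 2*1 + 0
gcd(5039, 7803) = 1, so the inverse exists.
Back-substitute for 1:
1 = 1*21 − 10*2
  = −10*149 + 71*21
  = 71*170 − 81*149
  = −81*319 + 152*170
  = 152*489 − 233*319
  = −233*2275 + 1084*489
  = 1084*2764 − 1317*2275
  = −1317*5039 + 2401*2764
  = 2401*7803 − 3718*5039
So 5039⁻¹ ≡ −3718 ≡ 4085 (mod 7803).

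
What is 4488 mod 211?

4488 = 21·211 + 57, so 4488 ≡ 57 (mod 211).

57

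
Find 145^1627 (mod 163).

1627 in binary is 11001011011, i.e. 1627 = 1024 + 512 + 64 + 16 + 8 + 2 + 1.
145^1 ≡ 145 (mod 163)
145^2 ≡ 145^2 = 21025 ≡ 161 (mod 163)
145^4 ≡ 161^2 = 25921 ≡ 4 (mod 163)
145^8 ≡ 4^2 = 16 (mod 163)
145^16 ≡ 16^2 = 256 ≡ 93 (mod 163)
145^32 ≡ 93^2 = 8649 ≡ 10 (mod 163)
145^64 ≡ 10^2 = 100 (mod 163)
145^128 ≡ 100^2 = 10000 ≡ 57 (mod 163)
145^256 ≡ 57^2 = 3249 ≡ 152 (mod 163)
145^512 ≡ 152^2 = 23104 ≡ 121 (mod 163)
145^1024 ≡ 121^2 = 14641 ≡ 134 (mod 163)
145^1627 = 145^1024 × 145^512 × 145^64 × 145^16 × 145^8 × 145^2 × 145^1 ≡ 134 × 121 × 100 × 93 × 16 × 161 × 145 (mod 163).
Accumulate the product:
134 × 121 = 16214 ≡ 77
77 × 100 = 7700 ≡ 39
39 × 93 = 3627 ≡ 41
41 × 16 = 656 ≡ 4
4 × 161 = 644 ≡ 155
155 × 145 = 22475 ≡ 144

144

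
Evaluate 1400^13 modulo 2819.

13 in binary is 1101, i.e. 13 = 8 + 4 + 1.
1400^1 ≡ 1400 (mod 2819)
1400^2 ≡ 1400^2 = 1960000 ≡ 795 (mod 2819)
1400^4 ≡ 795^2 = 632025 ≡ 569 (mod 2819)
1400^8 ≡ 569^2 = 323761 ≡ 2395 (mod 2819)
1400^13 = 1400^8 · 1400^4 · 1400^1 ≡ 2395 · 569 · 1400 (mod 2819).
Accumulate the product:
2395 · 569 = 1362755 ≡ 1178
1178 · 1400 = 1649200 ≡ 85

85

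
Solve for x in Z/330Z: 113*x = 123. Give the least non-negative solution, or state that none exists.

gcd(113, 330) = 1, so a unique solution mod 330 exists.
113⁻¹ ≡ 257 (mod 330).
x ≡ 257*123 ≡ 261 (mod 330).

261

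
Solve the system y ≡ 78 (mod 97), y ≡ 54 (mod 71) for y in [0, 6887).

97⁻¹ mod 71: 97×41 ≡ 1 (mod 71), so 97⁻¹ ≡ 41.
y = 78 + 97×((54 − 78)×41 mod 71) = 78 + 97×10 = 1048.
Check: 1048 mod 97 = 78, 1048 mod 71 = 54. ✓

1048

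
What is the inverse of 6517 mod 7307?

7307 = 1×6517 + 790
6517 = 8×790 + 197
790 = 4×197 + 2
197 = 98×2 + 1
2 = 2×1 + 0
gcd(6517, 7307) = 1, so the inverse exists.
Bézout: 1 = −3242×7307 + 3635×6517.
So 6517⁻¹ ≡ 3635 (mod 7307).

3635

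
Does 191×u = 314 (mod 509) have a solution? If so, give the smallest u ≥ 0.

gcd(191, 509) = 1, so a unique solution mod 509 exists.
191⁻¹ ≡ 8 (mod 509).
u ≡ 8×314 ≡ 476 (mod 509).

476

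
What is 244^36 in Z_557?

Using repeated squaring:
36 in binary is 100100, i.e. 36 = 32 + 4.
244^1 ≡ 244 (mod 557)
244^2 ≡ 244^2 = 59536 ≡ 494 (mod 557)
244^4 ≡ 494^2 = 244036 ≡ 70 (mod 557)
244^8 ≡ 70^2 = 4900 ≡ 444 (mod 557)
244^16 ≡ 444^2 = 197136 ≡ 515 (mod 557)
244^32 ≡ 515^2 = 265225 ≡ 93 (mod 557)
244^36 = 244^32 × 244^4 ≡ 93 × 70 (mod 557).
93 × 70 = 6510 ≡ 383 (mod 557).

383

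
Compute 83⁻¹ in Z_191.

168

191 = 2·83 + 25
83 = 3·25 + 8
25 = 3·8 + 1
8 = 8·1 + 0
gcd(83, 191) = 1, so the inverse exists.
Bézout: 1 = 10·191 − 23·83.
So 83⁻¹ ≡ −23 ≡ 168 (mod 191).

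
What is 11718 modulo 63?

0

11718 = 186*63 + 0, so 11718 ≡ 0 (mod 63).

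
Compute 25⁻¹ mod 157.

44

By the extended Euclidean algorithm:
157 = 6*25 + 7
25 = 3*7 + 4
7 = 1*4 + 3
4 = 1*3 + 1
3 = 3*1 + 0
gcd(25, 157) = 1, so the inverse exists.
Bézout: 1 = −7*157 + 44*25.
So 25⁻¹ ≡ 44 (mod 157).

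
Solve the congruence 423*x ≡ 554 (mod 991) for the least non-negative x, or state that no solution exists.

833

gcd(423, 991) = 1, so a unique solution mod 991 exists.
423⁻¹ ≡ 82 (mod 991).
x ≡ 82*554 ≡ 833 (mod 991).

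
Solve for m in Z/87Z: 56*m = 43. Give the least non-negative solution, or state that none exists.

gcd(56, 87) = 1, so a unique solution mod 87 exists.
56⁻¹ ≡ 14 (mod 87).
m ≡ 14*43 ≡ 80 (mod 87).

80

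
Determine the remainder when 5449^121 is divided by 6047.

By square-and-multiply:
5449^1 ≡ 5449 (mod 6047)
5449^2 ≡ 5449^2 = 29691601 ≡ 831 (mod 6047)
5449^4 ≡ 831^2 = 690561 ≡ 1203 (mod 6047)
5449^8 ≡ 1203^2 = 1447209 ≡ 1976 (mod 6047)
5449^16 ≡ 1976^2 = 3904576 ≡ 4261 (mod 6047)
5449^32 ≡ 4261^2 = 18156121 ≡ 3027 (mod 6047)
5449^64 ≡ 3027^2 = 9162729 ≡ 1524 (mod 6047)
5449^121 = 5449^64 · 5449^32 · 5449^16 · 5449^8 · 5449^1 ≡ 1524 · 3027 · 4261 · 1976 · 5449 (mod 6047).
Accumulate the product:
1524 · 3027 = 4613148 ≡ 5334
5334 · 4261 = 22728174 ≡ 3548
3548 · 1976 = 7010848 ≡ 2375
2375 · 5449 = 12941375 ≡ 795

795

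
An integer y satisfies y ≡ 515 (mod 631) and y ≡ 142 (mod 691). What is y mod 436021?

127977

631⁻¹ mod 691: 631×357 ≡ 1 (mod 691), so 631⁻¹ ≡ 357.
y = 515 + 631×((142 − 515)×357 mod 691) = 515 + 631×202 = 127977.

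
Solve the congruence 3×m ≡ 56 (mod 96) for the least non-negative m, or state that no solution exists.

no solution

gcd(3, 96) = 3, and 3 does not divide 56.
So the congruence has no solution.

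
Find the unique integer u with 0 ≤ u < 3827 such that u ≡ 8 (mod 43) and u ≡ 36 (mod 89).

43⁻¹ mod 89: 43*29 ≡ 1 (mod 89), so 43⁻¹ ≡ 29.
u = 8 + 43*((36 − 8)*29 mod 89) = 8 + 43*11 = 481.

481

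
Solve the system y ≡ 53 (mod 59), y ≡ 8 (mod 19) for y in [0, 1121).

59⁻¹ mod 19: 59*10 ≡ 1 (mod 19), so 59⁻¹ ≡ 10.
y = 53 + 59*((8 − 53)*10 mod 19) = 53 + 59*6 = 407.

407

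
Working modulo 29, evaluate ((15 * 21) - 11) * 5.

15 * 21 = 315 ≡ 25 (mod 29)
25 - 11 = 14
14 * 5 = 70 ≡ 12 (mod 29)

12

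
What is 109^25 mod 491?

25 in binary is 11001, i.e. 25 = 16 + 8 + 1.
109^1 ≡ 109 (mod 491)
109^2 ≡ 109^2 = 11881 ≡ 97 (mod 491)
109^4 ≡ 97^2 = 9409 ≡ 80 (mod 491)
109^8 ≡ 80^2 = 6400 ≡ 17 (mod 491)
109^16 ≡ 17^2 = 289 (mod 491)
109^25 = 109^16 · 109^8 · 109^1 ≡ 289 · 17 · 109 (mod 491).
Accumulate the product:
289 · 17 = 4913 ≡ 3
3 · 109 = 327

327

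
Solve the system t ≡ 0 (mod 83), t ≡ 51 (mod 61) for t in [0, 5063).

4565

83⁻¹ mod 61: 83*25 ≡ 1 (mod 61), so 83⁻¹ ≡ 25.
t = 0 + 83*((51 − 0)*25 mod 61) = 0 + 83*55 = 4565.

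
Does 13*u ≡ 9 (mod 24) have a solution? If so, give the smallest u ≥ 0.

21

gcd(13, 24) = 1, so a unique solution mod 24 exists.
13⁻¹ ≡ 13 (mod 24).
u ≡ 13*9 ≡ 21 (mod 24).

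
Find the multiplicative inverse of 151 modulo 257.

80

Apply the Euclidean algorithm and back-substitute:
257 = 1*151 + 106
151 = 1*106 + 45
106 = 2*45 + 16
45 = 2*16 + 13
16 = 1*13 + 3
13 = 4*3 + 1
3 = 3*1 + 0
gcd(151, 257) = 1, so the inverse exists.
Bézout: 1 = −47*257 + 80*151.
So 151⁻¹ ≡ 80 (mod 257).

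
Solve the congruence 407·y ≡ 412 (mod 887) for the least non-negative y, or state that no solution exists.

gcd(407, 887) = 1, so a unique solution mod 887 exists.
407⁻¹ ≡ 486 (mod 887).
y ≡ 486·412 ≡ 657 (mod 887).

657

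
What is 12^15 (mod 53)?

26

By square-and-multiply:
12^1 ≡ 12 (mod 53)
12^2 ≡ 12^2 = 144 ≡ 38 (mod 53)
12^4 ≡ 38^2 = 1444 ≡ 13 (mod 53)
12^8 ≡ 13^2 = 169 ≡ 10 (mod 53)
12^15 = 12^8 × 12^4 × 12^2 × 12^1 ≡ 10 × 13 × 38 × 12 (mod 53).
Accumulate the product:
10 × 13 = 130 ≡ 24
24 × 38 = 912 ≡ 11
11 × 12 = 132 ≡ 26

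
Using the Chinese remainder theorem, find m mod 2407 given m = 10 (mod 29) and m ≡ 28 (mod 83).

1605

29⁻¹ mod 83: 29*63 ≡ 1 (mod 83), so 29⁻¹ ≡ 63.
m = 10 + 29*((28 − 10)*63 mod 83) = 10 + 29*55 = 1605.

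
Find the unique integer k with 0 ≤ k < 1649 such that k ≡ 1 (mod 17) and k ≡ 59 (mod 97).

17⁻¹ mod 97: 17·40 ≡ 1 (mod 97), so 17⁻¹ ≡ 40.
k = 1 + 17·((59 − 1)·40 mod 97) = 1 + 17·89 = 1514.
Check: 1514 mod 17 = 1, 1514 mod 97 = 59. ✓

1514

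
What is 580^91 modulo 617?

Using repeated squaring:
91 in binary is 1011011, i.e. 91 = 64 + 16 + 8 + 2 + 1.
580^1 ≡ 580 (mod 617)
580^2 ≡ 580^2 = 336400 ≡ 135 (mod 617)
580^4 ≡ 135^2 = 18225 ≡ 332 (mod 617)
580^8 ≡ 332^2 = 110224 ≡ 398 (mod 617)
580^16 ≡ 398^2 = 158404 ≡ 452 (mod 617)
580^32 ≡ 452^2 = 204304 ≡ 77 (mod 617)
580^64 ≡ 77^2 = 5929 ≡ 376 (mod 617)
580^91 = 580^64 * 580^16 * 580^8 * 580^2 * 580^1 ≡ 376 * 452 * 398 * 135 * 580 (mod 617).
Accumulate the product:
376 * 452 = 169952 ≡ 277
277 * 398 = 110246 ≡ 420
420 * 135 = 56700 ≡ 553
553 * 580 = 320740 ≡ 517

517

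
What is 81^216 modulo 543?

By square-and-multiply:
81^1 ≡ 81 (mod 543)
81^2 ≡ 81^2 = 6561 ≡ 45 (mod 543)
81^4 ≡ 45^2 = 2025 ≡ 396 (mod 543)
81^8 ≡ 396^2 = 156816 ≡ 432 (mod 543)
81^16 ≡ 432^2 = 186624 ≡ 375 (mod 543)
81^32 ≡ 375^2 = 140625 ≡ 531 (mod 543)
81^64 ≡ 531^2 = 281961 ≡ 144 (mod 543)
81^128 ≡ 144^2 = 20736 ≡ 102 (mod 543)
81^216 = 81^128 · 81^64 · 81^16 · 81^8 ≡ 102 · 144 · 375 · 432 (mod 543).
Accumulate the product:
102 · 144 = 14688 ≡ 27
27 · 375 = 10125 ≡ 351
351 · 432 = 151632 ≡ 135

135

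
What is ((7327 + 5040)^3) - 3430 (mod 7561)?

5392

7327 + 5040 = 12367 ≡ 4806 (mod 7561)
(4806)^3 ≡ 1261 (mod 7561)
1261 - 3430 = -2169 ≡ 5392 (mod 7561)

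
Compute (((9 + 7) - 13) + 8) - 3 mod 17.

8

9 + 7 = 16
16 - 13 = 3
3 + 8 = 11
11 - 3 = 8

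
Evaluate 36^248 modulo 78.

48

Compute successive squares:
248 in binary is 11111000, i.e. 248 = 128 + 64 + 32 + 16 + 8.
36^1 ≡ 36 (mod 78)
36^2 ≡ 36^2 = 1296 ≡ 48 (mod 78)
36^4 ≡ 48^2 = 2304 ≡ 42 (mod 78)
36^8 ≡ 42^2 = 1764 ≡ 48 (mod 78)
36^16 ≡ 48^2 = 2304 ≡ 42 (mod 78)
36^32 ≡ 42^2 = 1764 ≡ 48 (mod 78)
36^64 ≡ 48^2 = 2304 ≡ 42 (mod 78)
36^128 ≡ 42^2 = 1764 ≡ 48 (mod 78)
36^248 = 36^128 * 36^64 * 36^32 * 36^16 * 36^8 ≡ 48 * 42 * 48 * 42 * 48 (mod 78).
Accumulate the product:
48 * 42 = 2016 ≡ 66
66 * 48 = 3168 ≡ 48
48 * 42 = 2016 ≡ 66
66 * 48 = 3168 ≡ 48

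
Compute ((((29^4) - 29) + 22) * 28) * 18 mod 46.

(29)^4 ≡ 31 (mod 46)
31 - 29 = 2
2 + 22 = 24
24 * 28 = 672 ≡ 28 (mod 46)
28 * 18 = 504 ≡ 44 (mod 46)

44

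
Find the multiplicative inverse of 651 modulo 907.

Run the extended Euclidean algorithm:
907 = 1*651 + 256
651 = 2*256 + 139
256 = 1*139 + 117
139 = 1*117 + 22
117 = 5*22 + 7
22 = 3*7 + 1
7 = 7*1 + 0
gcd(651, 907) = 1, so the inverse exists.
Back-substitute for 1:
1 = 1*22 − 3*7
  = −3*117 + 16*22
  = 16*139 − 19*117
  = −19*256 + 35*139
  = 35*651 − 89*256
  = −89*907 + 124*651
So 651⁻¹ ≡ 124 (mod 907).

124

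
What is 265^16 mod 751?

5

By square-and-multiply:
265^1 ≡ 265 (mod 751)
265^2 ≡ 265^2 = 70225 ≡ 382 (mod 751)
265^4 ≡ 382^2 = 145924 ≡ 230 (mod 751)
265^8 ≡ 230^2 = 52900 ≡ 330 (mod 751)
265^16 ≡ 330^2 = 108900 ≡ 5 (mod 751)
So 265^16 ≡ 5 (mod 751).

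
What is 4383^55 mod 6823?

Using repeated squaring:
55 in binary is 110111, i.e. 55 = 32 + 16 + 4 + 2 + 1.
4383^1 ≡ 4383 (mod 6823)
4383^2 ≡ 4383^2 = 19210689 ≡ 3944 (mod 6823)
4383^4 ≡ 3944^2 = 15555136 ≡ 5519 (mod 6823)
4383^8 ≡ 5519^2 = 30459361 ≡ 1489 (mod 6823)
4383^16 ≡ 1489^2 = 2217121 ≡ 6469 (mod 6823)
4383^32 ≡ 6469^2 = 41847961 ≡ 2502 (mod 6823)
4383^55 = 4383^32 × 4383^16 × 4383^4 × 4383^2 × 4383^1 ≡ 2502 × 6469 × 5519 × 3944 × 4383 (mod 6823).
Accumulate the product:
2502 × 6469 = 16185438 ≡ 1282
1282 × 5519 = 7075358 ≡ 6730
6730 × 3944 = 26543120 ≡ 1650
1650 × 4383 = 7231950 ≡ 6393

6393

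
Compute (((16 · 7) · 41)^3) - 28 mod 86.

60

16 · 7 = 112 ≡ 26 (mod 86)
26 · 41 = 1066 ≡ 34 (mod 86)
(34)^3 ≡ 2 (mod 86)
2 - 28 = -26 ≡ 60 (mod 86)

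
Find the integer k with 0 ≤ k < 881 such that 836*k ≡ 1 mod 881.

509

Run the extended Euclidean algorithm:
881 = 1×836 + 45
836 = 18×45 + 26
45 = 1×26 + 19
26 = 1×19 + 7
19 = 2×7 + 5
7 = 1×5 + 2
5 = 2×2 + 1
2 = 2×1 + 0
gcd(836, 881) = 1, so the inverse exists.
Back-substitute for 1:
1 = 1×5 − 2×2
  = −2×7 + 3×5
  = 3×19 − 8×7
  = −8×26 + 11×19
  = 11×45 − 19×26
  = −19×836 + 353×45
  = 353×881 − 372×836
So 836⁻¹ ≡ −372 ≡ 509 (mod 881).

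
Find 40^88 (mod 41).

1

40^1 ≡ 40 (mod 41)
40^2 ≡ 40^2 = 1600 ≡ 1 (mod 41)
40^4 ≡ 1^2 = 1 (mod 41)
40^8 ≡ 1^2 = 1 (mod 41)
40^16 ≡ 1^2 = 1 (mod 41)
40^32 ≡ 1^2 = 1 (mod 41)
40^64 ≡ 1^2 = 1 (mod 41)
40^88 = 40^64 × 40^16 × 40^8 ≡ 1 × 1 × 1 (mod 41).
Accumulate the product:
1 × 1 = 1
1 × 1 = 1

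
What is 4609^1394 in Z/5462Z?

1394 in binary is 10101110010, i.e. 1394 = 1024 + 256 + 64 + 32 + 16 + 2.
4609^1 ≡ 4609 (mod 5462)
4609^2 ≡ 4609^2 = 21242881 ≡ 1163 (mod 5462)
4609^4 ≡ 1163^2 = 1352569 ≡ 3455 (mod 5462)
4609^8 ≡ 3455^2 = 11937025 ≡ 2555 (mod 5462)
4609^16 ≡ 2555^2 = 6528025 ≡ 935 (mod 5462)
4609^32 ≡ 935^2 = 874225 ≡ 305 (mod 5462)
4609^64 ≡ 305^2 = 93025 ≡ 171 (mod 5462)
4609^128 ≡ 171^2 = 29241 ≡ 1931 (mod 5462)
4609^256 ≡ 1931^2 = 3728761 ≡ 3677 (mod 5462)
4609^512 ≡ 3677^2 = 13520329 ≡ 1879 (mod 5462)
4609^1024 ≡ 1879^2 = 3530641 ≡ 2189 (mod 5462)
4609^1394 = 4609^1024 · 4609^256 · 4609^64 · 4609^32 · 4609^16 · 4609^2 ≡ 2189 · 3677 · 171 · 305 · 935 · 1163 (mod 5462).
Accumulate the product:
2189 · 3677 = 8048953 ≡ 3427
3427 · 171 = 586017 ≡ 1583
1583 · 305 = 482815 ≡ 2159
2159 · 935 = 2018665 ≡ 3187
3187 · 1163 = 3706481 ≡ 3245

3245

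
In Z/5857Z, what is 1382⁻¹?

89

Apply the Euclidean algorithm and back-substitute:
5857 = 4·1382 + 329
1382 = 4·329 + 66
329 = 4·66 + 65
66 = 1·65 + 1
65 = 65·1 + 0
gcd(1382, 5857) = 1, so the inverse exists.
Back-substitute for 1:
1 = 1·66 − 1·65
  = −1·329 + 5·66
  = 5·1382 − 21·329
  = −21·5857 + 89·1382
So 1382⁻¹ ≡ 89 (mod 5857).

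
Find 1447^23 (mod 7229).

6291

Compute successive squares:
23 in binary is 10111, i.e. 23 = 16 + 4 + 2 + 1.
1447^1 ≡ 1447 (mod 7229)
1447^2 ≡ 1447^2 = 2093809 ≡ 4628 (mod 7229)
1447^4 ≡ 4628^2 = 21418384 ≡ 6086 (mod 7229)
1447^8 ≡ 6086^2 = 37039396 ≡ 5229 (mod 7229)
1447^16 ≡ 5229^2 = 27342441 ≡ 2363 (mod 7229)
1447^23 = 1447^16 * 1447^4 * 1447^2 * 1447^1 ≡ 2363 * 6086 * 4628 * 1447 (mod 7229).
Accumulate the product:
2363 * 6086 = 14381218 ≡ 2737
2737 * 4628 = 12666836 ≡ 1628
1628 * 1447 = 2355716 ≡ 6291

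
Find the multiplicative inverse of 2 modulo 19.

By the extended Euclidean algorithm:
19 = 9*2 + 1
2 = 2*1 + 0
gcd(2, 19) = 1, so the inverse exists.
Bézout: 1 = 1*19 − 9*2.
So 2⁻¹ ≡ −9 ≡ 10 (mod 19).

10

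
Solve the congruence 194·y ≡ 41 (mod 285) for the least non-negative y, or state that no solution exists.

34

gcd(194, 285) = 1, so a unique solution mod 285 exists.
194⁻¹ ≡ 119 (mod 285).
y ≡ 119·41 ≡ 34 (mod 285).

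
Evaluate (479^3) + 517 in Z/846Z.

(479)^3 ≡ 71 (mod 846)
71 + 517 = 588

588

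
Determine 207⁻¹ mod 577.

By the extended Euclidean algorithm:
577 = 2*207 + 163
207 = 1*163 + 44
163 = 3*44 + 31
44 = 1*31 + 13
31 = 2*13 + 5
13 = 2*5 + 3
5 = 1*3 + 2
3 = 1*2 + 1
2 = 2*1 + 0
gcd(207, 577) = 1, so the inverse exists.
Bézout: 1 = −80*577 + 223*207.
So 207⁻¹ ≡ 223 (mod 577).

223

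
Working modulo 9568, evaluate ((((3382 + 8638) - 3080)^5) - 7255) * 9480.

6792

3382 + 8638 = 12020 ≡ 2452 (mod 9568)
2452 - 3080 = -628 ≡ 8940 (mod 9568)
(8940)^5 ≡ 2720 (mod 9568)
2720 - 7255 = -4535 ≡ 5033 (mod 9568)
5033 * 9480 = 47712840 ≡ 6792 (mod 9568)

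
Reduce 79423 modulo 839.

557

79423 = 94*839 + 557, so 79423 ≡ 557 (mod 839).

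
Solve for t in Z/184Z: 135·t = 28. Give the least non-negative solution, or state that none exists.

gcd(135, 184) = 1, so a unique solution mod 184 exists.
135⁻¹ ≡ 15 (mod 184).
t ≡ 15·28 ≡ 52 (mod 184).

52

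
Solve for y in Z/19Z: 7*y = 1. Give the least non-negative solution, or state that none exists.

11

gcd(7, 19) = 1, so a unique solution mod 19 exists.
7⁻¹ ≡ 11 (mod 19).
y ≡ 11*1 ≡ 11 (mod 19).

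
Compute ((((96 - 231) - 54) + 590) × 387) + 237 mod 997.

96 - 231 = -135 ≡ 862 (mod 997)
862 - 54 = 808
808 + 590 = 1398 ≡ 401 (mod 997)
401 × 387 = 155187 ≡ 652 (mod 997)
652 + 237 = 889

889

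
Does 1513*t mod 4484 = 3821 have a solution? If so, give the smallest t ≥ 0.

gcd(1513, 4484) = 1, so a unique solution mod 4484 exists.
1513⁻¹ ≡ 4321 (mod 4484).
t ≡ 4321*3821 ≡ 453 (mod 4484).

453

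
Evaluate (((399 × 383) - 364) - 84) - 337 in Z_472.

48

399 × 383 = 152817 ≡ 361 (mod 472)
361 - 364 = -3 ≡ 469 (mod 472)
469 - 84 = 385
385 - 337 = 48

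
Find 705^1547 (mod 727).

246

By square-and-multiply:
705^1 ≡ 705 (mod 727)
705^2 ≡ 705^2 = 497025 ≡ 484 (mod 727)
705^4 ≡ 484^2 = 234256 ≡ 162 (mod 727)
705^8 ≡ 162^2 = 26244 ≡ 72 (mod 727)
705^16 ≡ 72^2 = 5184 ≡ 95 (mod 727)
705^32 ≡ 95^2 = 9025 ≡ 301 (mod 727)
705^64 ≡ 301^2 = 90601 ≡ 453 (mod 727)
705^128 ≡ 453^2 = 205209 ≡ 195 (mod 727)
705^256 ≡ 195^2 = 38025 ≡ 221 (mod 727)
705^512 ≡ 221^2 = 48841 ≡ 132 (mod 727)
705^1024 ≡ 132^2 = 17424 ≡ 703 (mod 727)
705^1547 = 705^1024 × 705^512 × 705^8 × 705^2 × 705^1 ≡ 703 × 132 × 72 × 484 × 705 (mod 727).
Accumulate the product:
703 × 132 = 92796 ≡ 467
467 × 72 = 33624 ≡ 182
182 × 484 = 88088 ≡ 121
121 × 705 = 85305 ≡ 246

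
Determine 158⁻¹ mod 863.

By the extended Euclidean algorithm:
863 = 5*158 + 73
158 = 2*73 + 12
73 = 6*12 + 1
12 = 12*1 + 0
gcd(158, 863) = 1, so the inverse exists.
Back-substitute for 1:
1 = 1*73 − 6*12
  = −6*158 + 13*73
  = 13*863 − 71*158
So 158⁻¹ ≡ −71 ≡ 792 (mod 863).

792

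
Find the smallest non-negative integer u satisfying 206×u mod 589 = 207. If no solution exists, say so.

gcd(206, 589) = 1, so a unique solution mod 589 exists.
206⁻¹ ≡ 386 (mod 589).
u ≡ 386×207 ≡ 387 (mod 589).

387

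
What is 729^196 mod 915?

196 in binary is 11000100, i.e. 196 = 128 + 64 + 4.
729^1 ≡ 729 (mod 915)
729^2 ≡ 729^2 = 531441 ≡ 741 (mod 915)
729^4 ≡ 741^2 = 549081 ≡ 81 (mod 915)
729^8 ≡ 81^2 = 6561 ≡ 156 (mod 915)
729^16 ≡ 156^2 = 24336 ≡ 546 (mod 915)
729^32 ≡ 546^2 = 298116 ≡ 741 (mod 915)
729^64 ≡ 741^2 = 549081 ≡ 81 (mod 915)
729^128 ≡ 81^2 = 6561 ≡ 156 (mod 915)
729^196 = 729^128 * 729^64 * 729^4 ≡ 156 * 81 * 81 (mod 915).
Accumulate the product:
156 * 81 = 12636 ≡ 741
741 * 81 = 60021 ≡ 546

546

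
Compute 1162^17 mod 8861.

590

By square-and-multiply:
17 in binary is 10001, i.e. 17 = 16 + 1.
1162^1 ≡ 1162 (mod 8861)
1162^2 ≡ 1162^2 = 1350244 ≡ 3372 (mod 8861)
1162^4 ≡ 3372^2 = 11370384 ≡ 1721 (mod 8861)
1162^8 ≡ 1721^2 = 2961841 ≡ 2267 (mod 8861)
1162^16 ≡ 2267^2 = 5139289 ≡ 8770 (mod 8861)
1162^17 = 1162^16 × 1162^1 ≡ 8770 × 1162 (mod 8861).
8770 × 1162 = 10190740 ≡ 590 (mod 8861).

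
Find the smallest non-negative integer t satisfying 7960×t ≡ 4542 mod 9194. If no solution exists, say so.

gcd(7960, 9194) = 2, and 2 | 4542, so solutions exist.
Divide through by 2: 3980×t ≡ 2271 mod 4597.
3980⁻¹ ≡ 678 (mod 4597).
t ≡ 678×2271 ≡ 4340 (mod 4597).
The smallest non-negative solution is t = 4340.

4340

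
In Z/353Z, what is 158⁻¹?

248

353 = 2·158 + 37
158 = 4·37 + 10
37 = 3·10 + 7
10 = 1·7 + 3
7 = 2·3 + 1
3 = 3·1 + 0
gcd(158, 353) = 1, so the inverse exists.
Back-substitute for 1:
1 = 1·7 − 2·3
  = −2·10 + 3·7
  = 3·37 − 11·10
  = −11·158 + 47·37
  = 47·353 − 105·158
So 158⁻¹ ≡ −105 ≡ 248 (mod 353).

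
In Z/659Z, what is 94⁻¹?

Run the extended Euclidean algorithm:
659 = 7·94 + 1
94 = 94·1 + 0
gcd(94, 659) = 1, so the inverse exists.
Back-substitute for 1:
1 = 1·659 − 7·94
So 94⁻¹ ≡ −7 ≡ 652 (mod 659).

652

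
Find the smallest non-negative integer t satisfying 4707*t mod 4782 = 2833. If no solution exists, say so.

no solution

gcd(4707, 4782) = 3, and 3 does not divide 2833.
So the congruence has no solution.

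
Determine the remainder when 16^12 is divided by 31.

16^1 ≡ 16 (mod 31)
16^2 ≡ 16^2 = 256 ≡ 8 (mod 31)
16^4 ≡ 8^2 = 64 ≡ 2 (mod 31)
16^8 ≡ 2^2 = 4 (mod 31)
16^12 = 16^8 · 16^4 ≡ 4 · 2 (mod 31).
4 · 2 = 8 ≡ 8 (mod 31).

8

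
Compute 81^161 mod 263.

16

By square-and-multiply:
81^1 ≡ 81 (mod 263)
81^2 ≡ 81^2 = 6561 ≡ 249 (mod 263)
81^4 ≡ 249^2 = 62001 ≡ 196 (mod 263)
81^8 ≡ 196^2 = 38416 ≡ 18 (mod 263)
81^16 ≡ 18^2 = 324 ≡ 61 (mod 263)
81^32 ≡ 61^2 = 3721 ≡ 39 (mod 263)
81^64 ≡ 39^2 = 1521 ≡ 206 (mod 263)
81^128 ≡ 206^2 = 42436 ≡ 93 (mod 263)
81^161 = 81^128 · 81^32 · 81^1 ≡ 93 · 39 · 81 (mod 263).
Accumulate the product:
93 · 39 = 3627 ≡ 208
208 · 81 = 16848 ≡ 16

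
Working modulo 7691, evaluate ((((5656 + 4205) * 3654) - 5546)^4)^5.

6468

5656 + 4205 = 9861 ≡ 2170 (mod 7691)
2170 * 3654 = 7929180 ≡ 7450 (mod 7691)
7450 - 5546 = 1904
(1904)^4 ≡ 6699 (mod 7691)
(6699)^5 ≡ 6468 (mod 7691)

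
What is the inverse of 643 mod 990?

990 = 1·643 + 347
643 = 1·347 + 296
347 = 1·296 + 51
296 = 5·51 + 41
51 = 1·41 + 10
41 = 4·10 + 1
10 = 10·1 + 0
gcd(643, 990) = 1, so the inverse exists.
Back-substitute for 1:
1 = 1·41 − 4·10
  = −4·51 + 5·41
  = 5·296 − 29·51
  = −29·347 + 34·296
  = 34·643 − 63·347
  = −63·990 + 97·643
So 643⁻¹ ≡ 97 (mod 990).

97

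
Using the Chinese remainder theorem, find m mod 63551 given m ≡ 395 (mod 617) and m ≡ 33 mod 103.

617⁻¹ mod 103: 617×102 ≡ 1 (mod 103), so 617⁻¹ ≡ 102.
m = 395 + 617×((33 − 395)×102 mod 103) = 395 + 617×53 = 33096.

33096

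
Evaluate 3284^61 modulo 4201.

By square-and-multiply:
3284^1 ≡ 3284 (mod 4201)
3284^2 ≡ 3284^2 = 10784656 ≡ 689 (mod 4201)
3284^4 ≡ 689^2 = 474721 ≡ 8 (mod 4201)
3284^8 ≡ 8^2 = 64 (mod 4201)
3284^16 ≡ 64^2 = 4096 (mod 4201)
3284^32 ≡ 4096^2 = 16777216 ≡ 2623 (mod 4201)
3284^61 = 3284^32 * 3284^16 * 3284^8 * 3284^4 * 3284^1 ≡ 2623 * 4096 * 64 * 8 * 3284 (mod 4201).
Accumulate the product:
2623 * 4096 = 10743808 ≡ 1851
1851 * 64 = 118464 ≡ 836
836 * 8 = 6688 ≡ 2487
2487 * 3284 = 8167308 ≡ 564

564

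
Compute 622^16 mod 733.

707

622^1 ≡ 622 (mod 733)
622^2 ≡ 622^2 = 386884 ≡ 593 (mod 733)
622^4 ≡ 593^2 = 351649 ≡ 542 (mod 733)
622^8 ≡ 542^2 = 293764 ≡ 564 (mod 733)
622^16 ≡ 564^2 = 318096 ≡ 707 (mod 733)
So 622^16 ≡ 707 (mod 733).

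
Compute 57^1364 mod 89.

Using repeated squaring:
1364 in binary is 10101010100, i.e. 1364 = 1024 + 256 + 64 + 16 + 4.
57^1 ≡ 57 (mod 89)
57^2 ≡ 57^2 = 3249 ≡ 45 (mod 89)
57^4 ≡ 45^2 = 2025 ≡ 67 (mod 89)
57^8 ≡ 67^2 = 4489 ≡ 39 (mod 89)
57^16 ≡ 39^2 = 1521 ≡ 8 (mod 89)
57^32 ≡ 8^2 = 64 (mod 89)
57^64 ≡ 64^2 = 4096 ≡ 2 (mod 89)
57^128 ≡ 2^2 = 4 (mod 89)
57^256 ≡ 4^2 = 16 (mod 89)
57^512 ≡ 16^2 = 256 ≡ 78 (mod 89)
57^1024 ≡ 78^2 = 6084 ≡ 32 (mod 89)
57^1364 = 57^1024 * 57^256 * 57^64 * 57^16 * 57^4 ≡ 32 * 16 * 2 * 8 * 67 (mod 89).
Accumulate the product:
32 * 16 = 512 ≡ 67
67 * 2 = 134 ≡ 45
45 * 8 = 360 ≡ 4
4 * 67 = 268 ≡ 1

1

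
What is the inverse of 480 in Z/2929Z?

By the extended Euclidean algorithm:
2929 = 6·480 + 49
480 = 9·49 + 39
49 = 1·39 + 10
39 = 3·10 + 9
10 = 1·9 + 1
9 = 9·1 + 0
gcd(480, 2929) = 1, so the inverse exists.
Bézout: 1 = 49·2929 − 299·480.
So 480⁻¹ ≡ −299 ≡ 2630 (mod 2929).

2630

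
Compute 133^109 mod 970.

133

133^1 ≡ 133 (mod 970)
133^2 ≡ 133^2 = 17689 ≡ 229 (mod 970)
133^4 ≡ 229^2 = 52441 ≡ 61 (mod 970)
133^8 ≡ 61^2 = 3721 ≡ 811 (mod 970)
133^16 ≡ 811^2 = 657721 ≡ 61 (mod 970)
133^32 ≡ 61^2 = 3721 ≡ 811 (mod 970)
133^64 ≡ 811^2 = 657721 ≡ 61 (mod 970)
133^109 = 133^64 * 133^32 * 133^8 * 133^4 * 133^1 ≡ 61 * 811 * 811 * 61 * 133 (mod 970).
Accumulate the product:
61 * 811 = 49471 ≡ 1
1 * 811 = 811
811 * 61 = 49471 ≡ 1
1 * 133 = 133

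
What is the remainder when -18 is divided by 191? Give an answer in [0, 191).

173

-18 = -1×191 + 173, so -18 ≡ 173 (mod 191).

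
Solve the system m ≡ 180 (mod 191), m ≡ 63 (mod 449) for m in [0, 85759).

191⁻¹ mod 449: 191×134 ≡ 1 (mod 449), so 191⁻¹ ≡ 134.
m = 180 + 191×((63 − 180)×134 mod 449) = 180 + 191×37 = 7247.

7247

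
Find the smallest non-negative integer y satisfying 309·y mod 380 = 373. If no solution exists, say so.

gcd(309, 380) = 1, so a unique solution mod 380 exists.
309⁻¹ ≡ 289 (mod 380).
y ≡ 289·373 ≡ 257 (mod 380).

257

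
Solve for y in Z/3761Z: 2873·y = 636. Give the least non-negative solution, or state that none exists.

gcd(2873, 3761) = 1, so a unique solution mod 3761 exists.
2873⁻¹ ≡ 72 (mod 3761).
y ≡ 72·636 ≡ 660 (mod 3761).

660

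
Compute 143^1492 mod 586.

1492 in binary is 10111010100, i.e. 1492 = 1024 + 256 + 128 + 64 + 16 + 4.
143^1 ≡ 143 (mod 586)
143^2 ≡ 143^2 = 20449 ≡ 525 (mod 586)
143^4 ≡ 525^2 = 275625 ≡ 205 (mod 586)
143^8 ≡ 205^2 = 42025 ≡ 419 (mod 586)
143^16 ≡ 419^2 = 175561 ≡ 347 (mod 586)
143^32 ≡ 347^2 = 120409 ≡ 279 (mod 586)
143^64 ≡ 279^2 = 77841 ≡ 489 (mod 586)
143^128 ≡ 489^2 = 239121 ≡ 33 (mod 586)
143^256 ≡ 33^2 = 1089 ≡ 503 (mod 586)
143^512 ≡ 503^2 = 253009 ≡ 443 (mod 586)
143^1024 ≡ 443^2 = 196249 ≡ 525 (mod 586)
143^1492 = 143^1024 × 143^256 × 143^128 × 143^64 × 143^16 × 143^4 ≡ 525 × 503 × 33 × 489 × 347 × 205 (mod 586).
Accumulate the product:
525 × 503 = 264075 ≡ 375
375 × 33 = 12375 ≡ 69
69 × 489 = 33741 ≡ 339
339 × 347 = 117633 ≡ 433
433 × 205 = 88765 ≡ 279

279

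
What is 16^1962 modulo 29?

Using repeated squaring:
1962 in binary is 11110101010, i.e. 1962 = 1024 + 512 + 256 + 128 + 32 + 8 + 2.
16^1 ≡ 16 (mod 29)
16^2 ≡ 16^2 = 256 ≡ 24 (mod 29)
16^4 ≡ 24^2 = 576 ≡ 25 (mod 29)
16^8 ≡ 25^2 = 625 ≡ 16 (mod 29)
16^16 ≡ 16^2 = 256 ≡ 24 (mod 29)
16^32 ≡ 24^2 = 576 ≡ 25 (mod 29)
16^64 ≡ 25^2 = 625 ≡ 16 (mod 29)
16^128 ≡ 16^2 = 256 ≡ 24 (mod 29)
16^256 ≡ 24^2 = 576 ≡ 25 (mod 29)
16^512 ≡ 25^2 = 625 ≡ 16 (mod 29)
16^1024 ≡ 16^2 = 256 ≡ 24 (mod 29)
16^1962 = 16^1024 × 16^512 × 16^256 × 16^128 × 16^32 × 16^8 × 16^2 ≡ 24 × 16 × 25 × 24 × 25 × 16 × 24 (mod 29).
Accumulate the product:
24 × 16 = 384 ≡ 7
7 × 25 = 175 ≡ 1
1 × 24 = 24
24 × 25 = 600 ≡ 20
20 × 16 = 320 ≡ 1
1 × 24 = 24

24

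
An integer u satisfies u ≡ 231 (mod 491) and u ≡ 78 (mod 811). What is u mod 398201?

491⁻¹ mod 811: 491·332 ≡ 1 (mod 811), so 491⁻¹ ≡ 332.
u = 231 + 491·((78 − 231)·332 mod 811) = 231 + 491·297 = 146058.

146058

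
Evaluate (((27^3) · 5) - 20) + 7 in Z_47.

31

(27)^3 ≡ 37 (mod 47)
37 · 5 = 185 ≡ 44 (mod 47)
44 - 20 = 24
24 + 7 = 31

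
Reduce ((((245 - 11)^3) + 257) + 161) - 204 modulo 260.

58

245 - 11 = 234
(234)^3 ≡ 104 (mod 260)
104 + 257 = 361 ≡ 101 (mod 260)
101 + 161 = 262 ≡ 2 (mod 260)
2 - 204 = -202 ≡ 58 (mod 260)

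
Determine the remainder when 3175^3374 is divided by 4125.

2500

3374 in binary is 110100101110, i.e. 3374 = 2048 + 1024 + 256 + 32 + 8 + 4 + 2.
3175^1 ≡ 3175 (mod 4125)
3175^2 ≡ 3175^2 = 10080625 ≡ 3250 (mod 4125)
3175^4 ≡ 3250^2 = 10562500 ≡ 2500 (mod 4125)
3175^8 ≡ 2500^2 = 6250000 ≡ 625 (mod 4125)
3175^16 ≡ 625^2 = 390625 ≡ 2875 (mod 4125)
3175^32 ≡ 2875^2 = 8265625 ≡ 3250 (mod 4125)
3175^64 ≡ 3250^2 = 10562500 ≡ 2500 (mod 4125)
3175^128 ≡ 2500^2 = 6250000 ≡ 625 (mod 4125)
3175^256 ≡ 625^2 = 390625 ≡ 2875 (mod 4125)
3175^512 ≡ 2875^2 = 8265625 ≡ 3250 (mod 4125)
3175^1024 ≡ 3250^2 = 10562500 ≡ 2500 (mod 4125)
3175^2048 ≡ 2500^2 = 6250000 ≡ 625 (mod 4125)
3175^3374 = 3175^2048 × 3175^1024 × 3175^256 × 3175^32 × 3175^8 × 3175^4 × 3175^2 ≡ 625 × 2500 × 2875 × 3250 × 625 × 2500 × 3250 (mod 4125).
Accumulate the product:
625 × 2500 = 1562500 ≡ 3250
3250 × 2875 = 9343750 ≡ 625
625 × 3250 = 2031250 ≡ 1750
1750 × 625 = 1093750 ≡ 625
625 × 2500 = 1562500 ≡ 3250
3250 × 3250 = 10562500 ≡ 2500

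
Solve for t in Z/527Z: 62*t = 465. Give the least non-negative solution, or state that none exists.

16

gcd(62, 527) = 31, and 31 | 465, so solutions exist.
Divide through by 31: 2*t ≡ 15 mod 17.
2⁻¹ ≡ 9 (mod 17).
t ≡ 9*15 ≡ 16 (mod 17).
The smallest non-negative solution is t = 16.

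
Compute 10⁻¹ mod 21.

19

Run the extended Euclidean algorithm:
21 = 2*10 + 1
10 = 10*1 + 0
gcd(10, 21) = 1, so the inverse exists.
Bézout: 1 = 1*21 − 2*10.
So 10⁻¹ ≡ −2 ≡ 19 (mod 21).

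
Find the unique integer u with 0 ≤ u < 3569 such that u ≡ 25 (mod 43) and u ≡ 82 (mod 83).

43⁻¹ mod 83: 43*56 ≡ 1 (mod 83), so 43⁻¹ ≡ 56.
u = 25 + 43*((82 − 25)*56 mod 83) = 25 + 43*38 = 1659.

1659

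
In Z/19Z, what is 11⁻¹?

7

Apply the Euclidean algorithm and back-substitute:
19 = 1·11 + 8
11 = 1·8 + 3
8 = 2·3 + 2
3 = 1·2 + 1
2 = 2·1 + 0
gcd(11, 19) = 1, so the inverse exists.
Back-substitute for 1:
1 = 1·3 − 1·2
  = −1·8 + 3·3
  = 3·11 − 4·8
  = −4·19 + 7·11
So 11⁻¹ ≡ 7 (mod 19).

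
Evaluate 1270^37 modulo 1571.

935

37 in binary is 100101, i.e. 37 = 32 + 4 + 1.
1270^1 ≡ 1270 (mod 1571)
1270^2 ≡ 1270^2 = 1612900 ≡ 1054 (mod 1571)
1270^4 ≡ 1054^2 = 1110916 ≡ 219 (mod 1571)
1270^8 ≡ 219^2 = 47961 ≡ 831 (mod 1571)
1270^16 ≡ 831^2 = 690561 ≡ 892 (mod 1571)
1270^32 ≡ 892^2 = 795664 ≡ 738 (mod 1571)
1270^37 = 1270^32 × 1270^4 × 1270^1 ≡ 738 × 219 × 1270 (mod 1571).
Accumulate the product:
738 × 219 = 161622 ≡ 1380
1380 × 1270 = 1752600 ≡ 935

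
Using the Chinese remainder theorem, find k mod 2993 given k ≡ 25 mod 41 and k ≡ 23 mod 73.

41⁻¹ mod 73: 41·57 ≡ 1 (mod 73), so 41⁻¹ ≡ 57.
k = 25 + 41·((23 − 25)·57 mod 73) = 25 + 41·32 = 1337.
Check: 1337 mod 41 = 25, 1337 mod 73 = 23. ✓

1337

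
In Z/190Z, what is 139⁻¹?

By the extended Euclidean algorithm:
190 = 1×139 + 51
139 = 2×51 + 37
51 = 1×37 + 14
37 = 2×14 + 9
14 = 1×9 + 5
9 = 1×5 + 4
5 = 1×4 + 1
4 = 4×1 + 0
gcd(139, 190) = 1, so the inverse exists.
Bézout: 1 = 30×190 − 41×139.
So 139⁻¹ ≡ −41 ≡ 149 (mod 190).

149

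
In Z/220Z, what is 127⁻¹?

Run the extended Euclidean algorithm:
220 = 1×127 + 93
127 = 1×93 + 34
93 = 2×34 + 25
34 = 1×25 + 9
25 = 2×9 + 7
9 = 1×7 + 2
7 = 3×2 + 1
2 = 2×1 + 0
gcd(127, 220) = 1, so the inverse exists.
Back-substitute for 1:
1 = 1×7 − 3×2
  = −3×9 + 4×7
  = 4×25 − 11×9
  = −11×34 + 15×25
  = 15×93 − 41×34
  = −41×127 + 56×93
  = 56×220 − 97×127
So 127⁻¹ ≡ −97 ≡ 123 (mod 220).

123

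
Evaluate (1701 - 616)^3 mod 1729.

749

1701 - 616 = 1085
(1085)^3 ≡ 749 (mod 1729)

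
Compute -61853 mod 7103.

-61853 = -9*7103 + 2074, so -61853 ≡ 2074 (mod 7103).

2074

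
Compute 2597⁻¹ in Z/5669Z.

5669 = 2*2597 + 475
2597 = 5*475 + 222
475 = 2*222 + 31
222 = 7*31 + 5
31 = 6*5 + 1
5 = 5*1 + 0
gcd(2597, 5669) = 1, so the inverse exists.
Back-substitute for 1:
1 = 1*31 − 6*5
  = −6*222 + 43*31
  = 43*475 − 92*222
  = −92*2597 + 503*475
  = 503*5669 − 1098*2597
So 2597⁻¹ ≡ −1098 ≡ 4571 (mod 5669).

4571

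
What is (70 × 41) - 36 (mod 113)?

9

70 × 41 = 2870 ≡ 45 (mod 113)
45 - 36 = 9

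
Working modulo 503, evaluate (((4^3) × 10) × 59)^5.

(4)^3 ≡ 64 (mod 503)
64 × 10 = 640 ≡ 137 (mod 503)
137 × 59 = 8083 ≡ 35 (mod 503)
(35)^5 ≡ 124 (mod 503)

124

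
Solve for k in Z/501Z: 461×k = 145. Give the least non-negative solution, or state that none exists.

gcd(461, 501) = 1, so a unique solution mod 501 exists.
461⁻¹ ≡ 263 (mod 501).
k ≡ 263×145 ≡ 59 (mod 501).

59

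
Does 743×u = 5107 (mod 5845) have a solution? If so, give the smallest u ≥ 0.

5254

gcd(743, 5845) = 1, so a unique solution mod 5845 exists.
743⁻¹ ≡ 5727 (mod 5845).
u ≡ 5727×5107 ≡ 5254 (mod 5845).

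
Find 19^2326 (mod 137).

65

2326 in binary is 100100010110, i.e. 2326 = 2048 + 256 + 16 + 4 + 2.
19^1 ≡ 19 (mod 137)
19^2 ≡ 19^2 = 361 ≡ 87 (mod 137)
19^4 ≡ 87^2 = 7569 ≡ 34 (mod 137)
19^8 ≡ 34^2 = 1156 ≡ 60 (mod 137)
19^16 ≡ 60^2 = 3600 ≡ 38 (mod 137)
19^32 ≡ 38^2 = 1444 ≡ 74 (mod 137)
19^64 ≡ 74^2 = 5476 ≡ 133 (mod 137)
19^128 ≡ 133^2 = 17689 ≡ 16 (mod 137)
19^256 ≡ 16^2 = 256 ≡ 119 (mod 137)
19^512 ≡ 119^2 = 14161 ≡ 50 (mod 137)
19^1024 ≡ 50^2 = 2500 ≡ 34 (mod 137)
19^2048 ≡ 34^2 = 1156 ≡ 60 (mod 137)
19^2326 = 19^2048 · 19^256 · 19^16 · 19^4 · 19^2 ≡ 60 · 119 · 38 · 34 · 87 (mod 137).
Accumulate the product:
60 · 119 = 7140 ≡ 16
16 · 38 = 608 ≡ 60
60 · 34 = 2040 ≡ 122
122 · 87 = 10614 ≡ 65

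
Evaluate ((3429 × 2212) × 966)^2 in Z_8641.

4038

3429 × 2212 = 7584948 ≡ 6791 (mod 8641)
6791 × 966 = 6560106 ≡ 1587 (mod 8641)
(1587)^2 ≡ 4038 (mod 8641)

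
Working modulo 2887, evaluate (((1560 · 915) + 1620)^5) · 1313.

1560 · 915 = 1427400 ≡ 1222 (mod 2887)
1222 + 1620 = 2842
(2842)^5 ≡ 254 (mod 2887)
254 · 1313 = 333502 ≡ 1497 (mod 2887)

1497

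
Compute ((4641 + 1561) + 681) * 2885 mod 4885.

4641 + 1561 = 6202 ≡ 1317 (mod 4885)
1317 + 681 = 1998
1998 * 2885 = 5764230 ≡ 4815 (mod 4885)

4815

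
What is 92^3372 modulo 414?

By square-and-multiply:
3372 in binary is 110100101100, i.e. 3372 = 2048 + 1024 + 256 + 32 + 8 + 4.
92^1 ≡ 92 (mod 414)
92^2 ≡ 92^2 = 8464 ≡ 184 (mod 414)
92^4 ≡ 184^2 = 33856 ≡ 322 (mod 414)
92^8 ≡ 322^2 = 103684 ≡ 184 (mod 414)
92^16 ≡ 184^2 = 33856 ≡ 322 (mod 414)
92^32 ≡ 322^2 = 103684 ≡ 184 (mod 414)
92^64 ≡ 184^2 = 33856 ≡ 322 (mod 414)
92^128 ≡ 322^2 = 103684 ≡ 184 (mod 414)
92^256 ≡ 184^2 = 33856 ≡ 322 (mod 414)
92^512 ≡ 322^2 = 103684 ≡ 184 (mod 414)
92^1024 ≡ 184^2 = 33856 ≡ 322 (mod 414)
92^2048 ≡ 322^2 = 103684 ≡ 184 (mod 414)
92^3372 = 92^2048 * 92^1024 * 92^256 * 92^32 * 92^8 * 92^4 ≡ 184 * 322 * 322 * 184 * 184 * 322 (mod 414).
Accumulate the product:
184 * 322 = 59248 ≡ 46
46 * 322 = 14812 ≡ 322
322 * 184 = 59248 ≡ 46
46 * 184 = 8464 ≡ 184
184 * 322 = 59248 ≡ 46

46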